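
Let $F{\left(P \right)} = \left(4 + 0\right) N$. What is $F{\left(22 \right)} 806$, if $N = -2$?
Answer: $-6448$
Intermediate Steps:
$F{\left(P \right)} = -8$ ($F{\left(P \right)} = \left(4 + 0\right) \left(-2\right) = 4 \left(-2\right) = -8$)
$F{\left(22 \right)} 806 = \left(-8\right) 806 = -6448$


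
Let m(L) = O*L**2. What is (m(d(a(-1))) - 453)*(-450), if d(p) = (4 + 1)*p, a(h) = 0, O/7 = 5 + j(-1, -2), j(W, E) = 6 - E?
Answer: 203850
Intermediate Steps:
O = 91 (O = 7*(5 + (6 - 1*(-2))) = 7*(5 + (6 + 2)) = 7*(5 + 8) = 7*13 = 91)
d(p) = 5*p
m(L) = 91*L**2
(m(d(a(-1))) - 453)*(-450) = (91*(5*0)**2 - 453)*(-450) = (91*0**2 - 453)*(-450) = (91*0 - 453)*(-450) = (0 - 453)*(-450) = -453*(-450) = 203850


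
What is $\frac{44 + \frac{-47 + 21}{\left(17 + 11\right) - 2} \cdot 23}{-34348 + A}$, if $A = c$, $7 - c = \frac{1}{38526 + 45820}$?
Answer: $- \frac{1771266}{2896525987} \approx -0.00061151$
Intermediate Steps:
$c = \frac{590421}{84346}$ ($c = 7 - \frac{1}{38526 + 45820} = 7 - \frac{1}{84346} = \frac{590421}{84346} \approx 7.0$)
$A = \frac{590421}{84346} \approx 7.0$
$\frac{44 + \frac{-47 + 21}{\left(17 + 11\right) - 2} \cdot 23}{-34348 + A} = \frac{44 + \frac{-47 + 21}{\left(17 + 11\right) - 2} \cdot 23}{-34348 + \frac{590421}{84346}} = \frac{44 + - \frac{26}{28 - 2} \cdot 23}{- \frac{2896525987}{84346}} = \left(44 + - \frac{26}{26} \cdot 23\right) \left(- \frac{84346}{2896525987}\right) = \left(44 + \left(-26\right) \frac{1}{26} \cdot 23\right) \left(- \frac{84346}{2896525987}\right) = \left(44 - 23\right) \left(- \frac{84346}{2896525987}\right) = 21 \left(- \frac{84346}{2896525987}\right) = - \frac{1771266}{2896525987}$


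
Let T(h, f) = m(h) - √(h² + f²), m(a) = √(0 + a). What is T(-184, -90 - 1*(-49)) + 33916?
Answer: 33916 - √35537 + 2*I*√46 ≈ 33728.0 + 13.565*I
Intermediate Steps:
m(a) = √a
T(h, f) = √h - √(f² + h²) (T(h, f) = √h - √(h² + f²) = √h - √(f² + h²))
T(-184, -90 - 1*(-49)) + 33916 = (√(-184) - √((-90 - 1*(-49))² + (-184)²)) + 33916 = (2*I*√46 - √((-90 + 49)² + 33856)) + 33916 = (2*I*√46 - √((-41)² + 33856)) + 33916 = (2*I*√46 - √(1681 + 33856)) + 33916 = (2*I*√46 - √35537) + 33916 = (-√35537 + 2*I*√46) + 33916 = 33916 - √35537 + 2*I*√46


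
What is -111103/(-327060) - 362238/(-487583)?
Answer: 172645494329/159468895980 ≈ 1.0826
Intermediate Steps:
-111103/(-327060) - 362238/(-487583) = -111103*(-1/327060) - 362238*(-1/487583) = 111103/327060 + 362238/487583 = 172645494329/159468895980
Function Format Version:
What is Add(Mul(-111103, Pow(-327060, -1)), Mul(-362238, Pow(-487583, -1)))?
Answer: Rational(172645494329, 159468895980) ≈ 1.0826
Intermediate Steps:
Add(Mul(-111103, Pow(-327060, -1)), Mul(-362238, Pow(-487583, -1))) = Add(Mul(-111103, Rational(-1, 327060)), Mul(-362238, Rational(-1, 487583))) = Add(Rational(111103, 327060), Rational(362238, 487583)) = Rational(172645494329, 159468895980)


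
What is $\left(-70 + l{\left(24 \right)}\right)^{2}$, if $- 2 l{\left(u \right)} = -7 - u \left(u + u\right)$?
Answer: $\frac{1038361}{4} \approx 2.5959 \cdot 10^{5}$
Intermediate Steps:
$l{\left(u \right)} = \frac{7}{2} + u^{2}$ ($l{\left(u \right)} = - \frac{-7 - u \left(u + u\right)}{2} = - \frac{-7 - u 2 u}{2} = - \frac{-7 - 2 u^{2}}{2} = \frac{7}{2} + u^{2}$)
$\left(-70 + l{\left(24 \right)}\right)^{2} = \left(-70 + \left(\frac{7}{2} + 24^{2}\right)\right)^{2} = \left(-70 + \left(\frac{7}{2} + 576\right)\right)^{2} = \left(-70 + \frac{1159}{2}\right)^{2} = \left(\frac{1019}{2}\right)^{2} = \frac{1038361}{4}$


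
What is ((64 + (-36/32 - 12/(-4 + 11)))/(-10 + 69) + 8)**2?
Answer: 891440449/10916416 ≈ 81.661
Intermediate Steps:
((64 + (-36/32 - 12/(-4 + 11)))/(-10 + 69) + 8)**2 = ((64 + (-36*1/32 - 12/7))/59 + 8)**2 = ((64 + (-9/8 - 12*1/7))*(1/59) + 8)**2 = ((64 + (-9/8 - 12/7))*(1/59) + 8)**2 = ((64 - 159/56)*(1/59) + 8)**2 = ((3425/56)*(1/59) + 8)**2 = (3425/3304 + 8)**2 = (29857/3304)**2 = 891440449/10916416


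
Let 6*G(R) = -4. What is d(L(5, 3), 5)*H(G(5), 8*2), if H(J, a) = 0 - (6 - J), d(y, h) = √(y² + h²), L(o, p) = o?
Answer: -100*√2/3 ≈ -47.140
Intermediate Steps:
G(R) = -⅔ (G(R) = (⅙)*(-4) = -⅔)
d(y, h) = √(h² + y²)
H(J, a) = -6 + J (H(J, a) = 0 + (-6 + J) = -6 + J)
d(L(5, 3), 5)*H(G(5), 8*2) = √(5² + 5²)*(-6 - ⅔) = √(25 + 25)*(-20/3) = √50*(-20/3) = (5*√2)*(-20/3) = -100*√2/3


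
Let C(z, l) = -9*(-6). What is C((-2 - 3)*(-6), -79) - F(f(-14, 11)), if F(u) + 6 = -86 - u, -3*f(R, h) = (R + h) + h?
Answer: 430/3 ≈ 143.33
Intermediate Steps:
C(z, l) = 54
f(R, h) = -2*h/3 - R/3 (f(R, h) = -((R + h) + h)/3 = -(R + 2*h)/3 = -2*h/3 - R/3)
F(u) = -92 - u (F(u) = -6 + (-86 - u) = -92 - u)
C((-2 - 3)*(-6), -79) - F(f(-14, 11)) = 54 - (-92 - (-⅔*11 - ⅓*(-14))) = 54 - (-92 - (-22/3 + 14/3)) = 54 - (-92 - 1*(-8/3)) = 54 - (-92 + 8/3) = 54 - 1*(-268/3) = 54 + 268/3 = 430/3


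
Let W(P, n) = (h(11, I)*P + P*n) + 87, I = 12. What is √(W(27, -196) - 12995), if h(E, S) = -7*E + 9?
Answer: 2*I*√5009 ≈ 141.55*I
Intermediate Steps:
h(E, S) = 9 - 7*E
W(P, n) = 87 - 68*P + P*n (W(P, n) = ((9 - 7*11)*P + P*n) + 87 = ((9 - 77)*P + P*n) + 87 = (-68*P + P*n) + 87 = 87 - 68*P + P*n)
√(W(27, -196) - 12995) = √((87 - 68*27 + 27*(-196)) - 12995) = √((87 - 1836 - 5292) - 12995) = √(-7041 - 12995) = √(-20036) = 2*I*√5009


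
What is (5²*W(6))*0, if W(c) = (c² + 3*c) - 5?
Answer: 0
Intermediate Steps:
W(c) = -5 + c² + 3*c
(5²*W(6))*0 = (5²*(-5 + 6² + 3*6))*0 = (25*(-5 + 36 + 18))*0 = (25*49)*0 = 1225*0 = 0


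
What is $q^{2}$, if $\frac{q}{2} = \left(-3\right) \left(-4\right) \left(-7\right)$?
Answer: $28224$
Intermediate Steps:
$q = -168$ ($q = 2 \left(-3\right) \left(-4\right) \left(-7\right) = 2 \cdot 12 \left(-7\right) = 2 \left(-84\right) = -168$)
$q^{2} = \left(-168\right)^{2} = 28224$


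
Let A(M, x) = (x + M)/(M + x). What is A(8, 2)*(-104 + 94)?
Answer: -10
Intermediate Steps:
A(M, x) = 1 (A(M, x) = (M + x)/(M + x) = 1)
A(8, 2)*(-104 + 94) = 1*(-104 + 94) = 1*(-10) = -10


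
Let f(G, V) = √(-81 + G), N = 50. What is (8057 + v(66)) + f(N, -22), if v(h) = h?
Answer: 8123 + I*√31 ≈ 8123.0 + 5.5678*I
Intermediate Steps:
(8057 + v(66)) + f(N, -22) = (8057 + 66) + √(-81 + 50) = 8123 + √(-31) = 8123 + I*√31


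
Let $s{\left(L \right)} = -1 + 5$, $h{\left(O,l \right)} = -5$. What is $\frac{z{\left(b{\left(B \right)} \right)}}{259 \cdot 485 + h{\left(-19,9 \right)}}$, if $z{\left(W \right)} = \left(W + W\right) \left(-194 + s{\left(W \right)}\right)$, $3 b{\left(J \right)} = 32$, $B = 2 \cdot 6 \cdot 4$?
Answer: $- \frac{1216}{37683} \approx -0.032269$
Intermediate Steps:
$B = 48$ ($B = 12 \cdot 4 = 48$)
$s{\left(L \right)} = 4$
$b{\left(J \right)} = \frac{32}{3}$ ($b{\left(J \right)} = \frac{1}{3} \cdot 32 = \frac{32}{3}$)
$z{\left(W \right)} = - 380 W$ ($z{\left(W \right)} = \left(W + W\right) \left(-194 + 4\right) = 2 W \left(-190\right) = - 380 W$)
$\frac{z{\left(b{\left(B \right)} \right)}}{259 \cdot 485 + h{\left(-19,9 \right)}} = \frac{\left(-380\right) \frac{32}{3}}{259 \cdot 485 - 5} = - \frac{12160}{3 \left(125615 - 5\right)} = - \frac{12160}{3 \cdot 125610} = \left(- \frac{12160}{3}\right) \frac{1}{125610} = - \frac{1216}{37683}$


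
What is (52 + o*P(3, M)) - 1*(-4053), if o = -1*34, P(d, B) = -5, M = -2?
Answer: 4275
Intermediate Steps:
o = -34
(52 + o*P(3, M)) - 1*(-4053) = (52 - 34*(-5)) - 1*(-4053) = (52 + 170) + 4053 = 222 + 4053 = 4275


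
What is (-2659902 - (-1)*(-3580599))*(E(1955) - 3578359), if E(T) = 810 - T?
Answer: 22337898291504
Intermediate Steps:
(-2659902 - (-1)*(-3580599))*(E(1955) - 3578359) = (-2659902 - (-1)*(-3580599))*((810 - 1*1955) - 3578359) = (-2659902 - 1*3580599)*((810 - 1955) - 3578359) = (-2659902 - 3580599)*(-1145 - 3578359) = -6240501*(-3579504) = 22337898291504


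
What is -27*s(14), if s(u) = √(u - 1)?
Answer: -27*√13 ≈ -97.350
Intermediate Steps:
s(u) = √(-1 + u)
-27*s(14) = -27*√(-1 + 14) = -27*√13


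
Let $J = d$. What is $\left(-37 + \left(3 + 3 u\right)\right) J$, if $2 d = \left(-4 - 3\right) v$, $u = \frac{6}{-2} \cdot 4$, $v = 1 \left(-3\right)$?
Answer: $-735$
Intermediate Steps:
$v = -3$
$u = -12$ ($u = 6 \left(- \frac{1}{2}\right) 4 = \left(-3\right) 4 = -12$)
$d = \frac{21}{2}$ ($d = \frac{\left(-4 - 3\right) \left(-3\right)}{2} = \frac{\left(-7\right) \left(-3\right)}{2} = \frac{1}{2} \cdot 21 = \frac{21}{2} \approx 10.5$)
$J = \frac{21}{2} \approx 10.5$
$\left(-37 + \left(3 + 3 u\right)\right) J = \left(-37 + \left(3 + 3 \left(-12\right)\right)\right) \frac{21}{2} = \left(-37 + \left(3 - 36\right)\right) \frac{21}{2} = \left(-37 - 33\right) \frac{21}{2} = \left(-70\right) \frac{21}{2} = -735$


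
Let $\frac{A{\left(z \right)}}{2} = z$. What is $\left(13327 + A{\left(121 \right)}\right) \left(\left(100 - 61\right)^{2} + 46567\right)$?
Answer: $652506072$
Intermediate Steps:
$A{\left(z \right)} = 2 z$
$\left(13327 + A{\left(121 \right)}\right) \left(\left(100 - 61\right)^{2} + 46567\right) = \left(13327 + 2 \cdot 121\right) \left(\left(100 - 61\right)^{2} + 46567\right) = \left(13327 + 242\right) \left(39^{2} + 46567\right) = 13569 \left(1521 + 46567\right) = 13569 \cdot 48088 = 652506072$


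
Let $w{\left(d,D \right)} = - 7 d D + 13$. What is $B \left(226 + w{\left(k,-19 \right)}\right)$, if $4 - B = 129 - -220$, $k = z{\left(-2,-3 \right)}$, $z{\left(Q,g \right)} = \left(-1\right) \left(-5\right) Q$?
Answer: $376395$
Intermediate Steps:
$z{\left(Q,g \right)} = 5 Q$
$k = -10$ ($k = 5 \left(-2\right) = -10$)
$B = -345$ ($B = 4 - \left(129 - -220\right) = 4 - \left(129 + 220\right) = 4 - 349 = -345$)
$w{\left(d,D \right)} = 13 - 7 D d$ ($w{\left(d,D \right)} = - 7 D d + 13 = 13 - 7 D d$)
$B \left(226 + w{\left(k,-19 \right)}\right) = - 345 \left(226 + \left(13 - \left(-133\right) \left(-10\right)\right)\right) = - 345 \left(226 + \left(13 - 1330\right)\right) = - 345 \left(226 - 1317\right) = \left(-345\right) \left(-1091\right) = 376395$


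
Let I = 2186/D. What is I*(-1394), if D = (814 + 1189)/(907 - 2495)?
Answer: 4839086992/2003 ≈ 2.4159e+6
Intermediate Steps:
D = -2003/1588 (D = 2003/(-1588) = 2003*(-1/1588) = -2003/1588 ≈ -1.2613)
I = -3471368/2003 (I = 2186/(-2003/1588) = 2186*(-1588/2003) = -3471368/2003 ≈ -1733.1)
I*(-1394) = -3471368/2003*(-1394) = 4839086992/2003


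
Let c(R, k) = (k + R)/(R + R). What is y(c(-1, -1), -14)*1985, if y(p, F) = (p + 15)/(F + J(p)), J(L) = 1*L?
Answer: -31760/13 ≈ -2443.1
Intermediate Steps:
J(L) = L
c(R, k) = (R + k)/(2*R) (c(R, k) = (R + k)/((2*R)) = (R + k)*(1/(2*R)) = (R + k)/(2*R))
y(p, F) = (15 + p)/(F + p) (y(p, F) = (p + 15)/(F + p) = (15 + p)/(F + p))
y(c(-1, -1), -14)*1985 = ((15 + (½)*(-1 - 1)/(-1))/(-14 + (½)*(-1 - 1)/(-1)))*1985 = ((15 + (½)*(-1)*(-2))/(-14 + (½)*(-1)*(-2)))*1985 = ((15 + 1)/(-14 + 1))*1985 = (16/(-13))*1985 = -1/13*16*1985 = -16/13*1985 = -31760/13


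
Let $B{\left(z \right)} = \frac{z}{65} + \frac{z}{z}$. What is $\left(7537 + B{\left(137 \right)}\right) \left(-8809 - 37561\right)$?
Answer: $- \frac{4545252318}{13} \approx -3.4963 \cdot 10^{8}$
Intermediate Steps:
$B{\left(z \right)} = 1 + \frac{z}{65}$ ($B{\left(z \right)} = z \frac{1}{65} + 1 = \frac{z}{65} + 1 = 1 + \frac{z}{65}$)
$\left(7537 + B{\left(137 \right)}\right) \left(-8809 - 37561\right) = \left(7537 + \left(1 + \frac{1}{65} \cdot 137\right)\right) \left(-8809 - 37561\right) = \left(7537 + \left(1 + \frac{137}{65}\right)\right) \left(-46370\right) = \left(7537 + \frac{202}{65}\right) \left(-46370\right) = \frac{490107}{65} \left(-46370\right) = - \frac{4545252318}{13}$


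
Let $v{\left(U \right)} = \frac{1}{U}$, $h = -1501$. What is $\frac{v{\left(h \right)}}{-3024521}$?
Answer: $\frac{1}{4539806021} \approx 2.2027 \cdot 10^{-10}$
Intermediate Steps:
$\frac{v{\left(h \right)}}{-3024521} = \frac{1}{\left(-1501\right) \left(-3024521\right)} = \left(- \frac{1}{1501}\right) \left(- \frac{1}{3024521}\right) = \frac{1}{4539806021}$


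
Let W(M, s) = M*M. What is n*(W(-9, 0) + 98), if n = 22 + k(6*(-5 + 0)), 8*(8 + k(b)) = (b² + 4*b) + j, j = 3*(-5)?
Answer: 156983/8 ≈ 19623.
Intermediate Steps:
j = -15
k(b) = -79/8 + b/2 + b²/8 (k(b) = -8 + ((b² + 4*b) - 15)/8 = -8 + (-15 + b² + 4*b)/8 = -8 + (-15/8 + b/2 + b²/8) = -79/8 + b/2 + b²/8)
W(M, s) = M²
n = 877/8 (n = 22 + (-79/8 + (6*(-5 + 0))/2 + (6*(-5 + 0))²/8) = 22 + (-79/8 + (6*(-5))/2 + (6*(-5))²/8) = 22 + (-79/8 + (½)*(-30) + (⅛)*(-30)²) = 22 + (-79/8 - 15 + (⅛)*900) = 22 + (-79/8 - 15 + 225/2) = 22 + 701/8 = 877/8 ≈ 109.63)
n*(W(-9, 0) + 98) = 877*((-9)² + 98)/8 = 877*(81 + 98)/8 = (877/8)*179 = 156983/8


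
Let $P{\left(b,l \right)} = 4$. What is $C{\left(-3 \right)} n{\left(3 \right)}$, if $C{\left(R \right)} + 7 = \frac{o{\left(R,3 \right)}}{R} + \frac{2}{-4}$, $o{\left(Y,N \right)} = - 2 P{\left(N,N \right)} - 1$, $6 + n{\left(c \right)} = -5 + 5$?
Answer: $27$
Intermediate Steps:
$n{\left(c \right)} = -6$ ($n{\left(c \right)} = -6 + \left(-5 + 5\right) = -6 + 0 = -6$)
$o{\left(Y,N \right)} = -9$ ($o{\left(Y,N \right)} = \left(-2\right) 4 - 1 = -8 - 1 = -9$)
$C{\left(R \right)} = - \frac{15}{2} - \frac{9}{R}$ ($C{\left(R \right)} = -7 + \left(- \frac{9}{R} + \frac{2}{-4}\right) = -7 + \left(- \frac{9}{R} + 2 \left(- \frac{1}{4}\right)\right) = -7 - \left(\frac{1}{2} + \frac{9}{R}\right) = - \frac{15}{2} - \frac{9}{R}$)
$C{\left(-3 \right)} n{\left(3 \right)} = \left(- \frac{15}{2} - \frac{9}{-3}\right) \left(-6\right) = \left(- \frac{15}{2} - -3\right) \left(-6\right) = \left(- \frac{15}{2} + 3\right) \left(-6\right) = \left(- \frac{9}{2}\right) \left(-6\right) = 27$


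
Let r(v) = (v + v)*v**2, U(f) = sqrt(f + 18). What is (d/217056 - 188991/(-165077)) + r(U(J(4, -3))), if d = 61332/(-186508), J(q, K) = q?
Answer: 3050579001613/2664577129312 + 44*sqrt(22) ≈ 207.52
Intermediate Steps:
d = -15333/46627 (d = 61332*(-1/186508) = -15333/46627 ≈ -0.32884)
U(f) = sqrt(18 + f)
r(v) = 2*v**3 (r(v) = (2*v)*v**2 = 2*v**3)
(d/217056 - 188991/(-165077)) + r(U(J(4, -3))) = (-15333/46627/217056 - 188991/(-165077)) + 2*(sqrt(18 + 4))**3 = (-15333/46627*1/217056 - 188991*(-1/165077)) + 2*(sqrt(22))**3 = (-269/177555616 + 17181/15007) + 2*(22*sqrt(22)) = 3050579001613/2664577129312 + 44*sqrt(22)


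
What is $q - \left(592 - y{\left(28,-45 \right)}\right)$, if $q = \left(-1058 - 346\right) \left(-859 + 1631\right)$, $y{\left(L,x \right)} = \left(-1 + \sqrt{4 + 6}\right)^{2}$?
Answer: $-1084480 + \left(1 - \sqrt{10}\right)^{2} \approx -1.0845 \cdot 10^{6}$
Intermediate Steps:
$y{\left(L,x \right)} = \left(-1 + \sqrt{10}\right)^{2}$
$q = -1083888$ ($q = \left(-1404\right) 772 = -1083888$)
$q - \left(592 - y{\left(28,-45 \right)}\right) = -1083888 - \left(592 - \left(1 - \sqrt{10}\right)^{2}\right) = -1084480 + \left(1 - \sqrt{10}\right)^{2}$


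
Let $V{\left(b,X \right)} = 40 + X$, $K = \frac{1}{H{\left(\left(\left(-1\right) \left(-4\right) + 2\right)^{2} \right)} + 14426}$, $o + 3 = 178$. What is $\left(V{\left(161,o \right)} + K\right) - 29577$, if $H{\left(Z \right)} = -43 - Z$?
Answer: $- \frac{421256613}{14347} \approx -29362.0$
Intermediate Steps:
$o = 175$ ($o = -3 + 178 = 175$)
$K = \frac{1}{14347}$ ($K = \frac{1}{\left(-43 - \left(\left(-1\right) \left(-4\right) + 2\right)^{2}\right) + 14426} = \frac{1}{\left(-43 - \left(4 + 2\right)^{2}\right) + 14426} = \frac{1}{\left(-43 - 6^{2}\right) + 14426} = \frac{1}{\left(-43 - 36\right) + 14426} = \frac{1}{-79 + 14426} = \frac{1}{14347} \approx 6.9701 \cdot 10^{-5}$)
$\left(V{\left(161,o \right)} + K\right) - 29577 = \left(\left(40 + 175\right) + \frac{1}{14347}\right) - 29577 = \left(215 + \frac{1}{14347}\right) - 29577 = \frac{3084606}{14347} - 29577 = - \frac{421256613}{14347}$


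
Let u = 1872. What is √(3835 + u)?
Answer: √5707 ≈ 75.545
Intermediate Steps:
√(3835 + u) = √(3835 + 1872) = √5707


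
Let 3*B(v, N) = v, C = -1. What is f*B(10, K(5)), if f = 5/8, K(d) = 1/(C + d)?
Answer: 25/12 ≈ 2.0833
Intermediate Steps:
K(d) = 1/(-1 + d)
B(v, N) = v/3
f = 5/8 (f = 5*(1/8) = 5/8 ≈ 0.62500)
f*B(10, K(5)) = 5*((1/3)*10)/8 = (5/8)*(10/3) = 25/12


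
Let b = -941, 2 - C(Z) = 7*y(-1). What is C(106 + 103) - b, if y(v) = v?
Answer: 950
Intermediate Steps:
C(Z) = 9 (C(Z) = 2 - 7*(-1) = 2 - 1*(-7) = 2 + 7 = 9)
C(106 + 103) - b = 9 - 1*(-941) = 9 + 941 = 950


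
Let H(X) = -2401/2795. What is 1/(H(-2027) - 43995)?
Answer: -2795/122968426 ≈ -2.2729e-5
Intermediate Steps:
H(X) = -2401/2795 (H(X) = -2401*1/2795 = -2401/2795)
1/(H(-2027) - 43995) = 1/(-2401/2795 - 43995) = 1/(-122968426/2795) = -2795/122968426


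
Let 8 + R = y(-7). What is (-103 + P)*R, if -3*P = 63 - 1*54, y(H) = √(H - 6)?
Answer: 848 - 106*I*√13 ≈ 848.0 - 382.19*I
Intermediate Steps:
y(H) = √(-6 + H)
R = -8 + I*√13 (R = -8 + √(-6 - 7) = -8 + √(-13) = -8 + I*√13 ≈ -8.0 + 3.6056*I)
P = -3 (P = -(63 - 1*54)/3 = -(63 - 54)/3 = -⅓*9 = -3)
(-103 + P)*R = (-103 - 3)*(-8 + I*√13) = -106*(-8 + I*√13) = 848 - 106*I*√13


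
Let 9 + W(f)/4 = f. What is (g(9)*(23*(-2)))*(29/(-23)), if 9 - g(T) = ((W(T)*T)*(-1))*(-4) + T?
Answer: 0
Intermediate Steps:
W(f) = -36 + 4*f
g(T) = 9 - T - 4*T*(-36 + 4*T) (g(T) = 9 - ((((-36 + 4*T)*T)*(-1))*(-4) + T) = 9 - (((T*(-36 + 4*T))*(-1))*(-4) + T) = 9 - (-T*(-36 + 4*T)*(-4) + T) = 9 - (4*T*(-36 + 4*T) + T) = 9 - (T + 4*T*(-36 + 4*T)) = 9 + (-T - 4*T*(-36 + 4*T)) = 9 - T - 4*T*(-36 + 4*T))
(g(9)*(23*(-2)))*(29/(-23)) = ((9 - 1*9 - 16*9*(-9 + 9))*(23*(-2)))*(29/(-23)) = ((9 - 9 - 16*9*0)*(-46))*(29*(-1/23)) = ((9 - 9 + 0)*(-46))*(-29/23) = (0*(-46))*(-29/23) = 0*(-29/23) = 0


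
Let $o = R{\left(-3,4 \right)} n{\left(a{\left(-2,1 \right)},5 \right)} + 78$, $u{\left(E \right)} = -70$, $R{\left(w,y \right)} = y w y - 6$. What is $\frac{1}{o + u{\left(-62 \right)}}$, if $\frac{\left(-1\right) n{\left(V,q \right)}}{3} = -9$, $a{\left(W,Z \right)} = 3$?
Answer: $- \frac{1}{1450} \approx -0.00068966$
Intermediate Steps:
$R{\left(w,y \right)} = -6 + w y^{2}$ ($R{\left(w,y \right)} = w y y - 6 = w y^{2} - 6 = -6 + w y^{2}$)
$n{\left(V,q \right)} = 27$ ($n{\left(V,q \right)} = \left(-3\right) \left(-9\right) = 27$)
$o = -1380$ ($o = \left(-6 - 3 \cdot 4^{2}\right) 27 + 78 = \left(-6 - 48\right) 27 + 78 = \left(-54\right) 27 + 78 = -1458 + 78 = -1380$)
$\frac{1}{o + u{\left(-62 \right)}} = \frac{1}{-1380 - 70} = \frac{1}{-1450} = - \frac{1}{1450}$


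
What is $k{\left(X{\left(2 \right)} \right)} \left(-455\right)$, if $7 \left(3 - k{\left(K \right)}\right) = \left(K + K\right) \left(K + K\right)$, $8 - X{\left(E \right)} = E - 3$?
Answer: $19695$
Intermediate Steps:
$X{\left(E \right)} = 11 - E$ ($X{\left(E \right)} = 8 - \left(E - 3\right) = 8 - \left(-3 + E\right) = 11 - E$)
$k{\left(K \right)} = 3 - \frac{4 K^{2}}{7}$ ($k{\left(K \right)} = 3 - \frac{\left(K + K\right) \left(K + K\right)}{7} = 3 - \frac{2 K 2 K}{7} = 3 - \frac{4 K^{2}}{7}$)
$k{\left(X{\left(2 \right)} \right)} \left(-455\right) = \left(3 - \frac{4 \left(11 - 2\right)^{2}}{7}\right) \left(-455\right) = \left(3 - \frac{4 \cdot 9^{2}}{7}\right) \left(-455\right) = \left(3 - \frac{324}{7}\right) \left(-455\right) = \left(- \frac{303}{7}\right) \left(-455\right) = 19695$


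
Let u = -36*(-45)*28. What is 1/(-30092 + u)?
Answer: 1/15268 ≈ 6.5496e-5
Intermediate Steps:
u = 45360 (u = 1620*28 = 45360)
1/(-30092 + u) = 1/(-30092 + 45360) = 1/15268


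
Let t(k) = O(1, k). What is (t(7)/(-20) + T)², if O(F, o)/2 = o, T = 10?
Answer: 8649/100 ≈ 86.490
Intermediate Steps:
O(F, o) = 2*o
t(k) = 2*k
(t(7)/(-20) + T)² = ((2*7)/(-20) + 10)² = (14*(-1/20) + 10)² = (-7/10 + 10)² = (93/10)² = 8649/100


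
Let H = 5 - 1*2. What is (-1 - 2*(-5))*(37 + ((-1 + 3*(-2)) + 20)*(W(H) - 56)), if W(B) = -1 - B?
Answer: -6687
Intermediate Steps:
H = 3 (H = 5 - 2 = 3)
(-1 - 2*(-5))*(37 + ((-1 + 3*(-2)) + 20)*(W(H) - 56)) = (-1 - 2*(-5))*(37 + ((-1 + 3*(-2)) + 20)*((-1 - 1*3) - 56)) = (-1 + 10)*(37 + ((-1 - 6) + 20)*((-1 - 3) - 56)) = 9*(37 + (-7 + 20)*(-4 - 56)) = 9*(37 + 13*(-60)) = 9*(37 - 780) = 9*(-743) = -6687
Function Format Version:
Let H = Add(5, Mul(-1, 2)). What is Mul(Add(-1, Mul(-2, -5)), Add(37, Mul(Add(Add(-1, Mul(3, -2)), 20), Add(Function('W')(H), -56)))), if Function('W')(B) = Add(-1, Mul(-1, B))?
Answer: -6687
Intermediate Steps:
H = 3 (H = Add(5, -2) = 3)
Mul(Add(-1, Mul(-2, -5)), Add(37, Mul(Add(Add(-1, Mul(3, -2)), 20), Add(Function('W')(H), -56)))) = Mul(Add(-1, Mul(-2, -5)), Add(37, Mul(Add(Add(-1, Mul(3, -2)), 20), Add(Add(-1, Mul(-1, 3)), -56)))) = Mul(Add(-1, 10), Add(37, Mul(Add(Add(-1, -6), 20), Add(Add(-1, -3), -56)))) = Mul(9, Add(37, Mul(Add(-7, 20), Add(-4, -56)))) = Mul(9, Add(37, Mul(13, -60))) = Mul(9, Add(37, -780)) = Mul(9, -743) = -6687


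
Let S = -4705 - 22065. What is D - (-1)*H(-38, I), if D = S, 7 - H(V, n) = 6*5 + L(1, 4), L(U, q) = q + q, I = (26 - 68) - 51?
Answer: -26801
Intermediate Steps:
I = -93 (I = -42 - 51 = -93)
L(U, q) = 2*q
H(V, n) = -31 (H(V, n) = 7 - (6*5 + 2*4) = 7 - (30 + 8) = 7 - 1*38 = 7 - 38 = -31)
S = -26770
D = -26770
D - (-1)*H(-38, I) = -26770 - (-1)*(-31) = -26770 - 1*31 = -26770 - 31 = -26801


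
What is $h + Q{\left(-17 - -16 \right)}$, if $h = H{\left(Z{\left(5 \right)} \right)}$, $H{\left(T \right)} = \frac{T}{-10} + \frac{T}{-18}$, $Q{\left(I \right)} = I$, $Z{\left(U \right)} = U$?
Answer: $- \frac{16}{9} \approx -1.7778$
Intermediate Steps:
$H{\left(T \right)} = - \frac{7 T}{45}$ ($H{\left(T \right)} = T \left(- \frac{1}{10}\right) + T \left(- \frac{1}{18}\right) = - \frac{T}{10} - \frac{T}{18} = - \frac{7 T}{45}$)
$h = - \frac{7}{9}$ ($h = \left(- \frac{7}{45}\right) 5 = - \frac{7}{9} \approx -0.77778$)
$h + Q{\left(-17 - -16 \right)} = - \frac{7}{9} - 1 = - \frac{16}{9}$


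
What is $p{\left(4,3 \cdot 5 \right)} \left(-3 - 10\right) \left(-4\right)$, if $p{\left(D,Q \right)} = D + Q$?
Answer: $988$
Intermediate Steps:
$p{\left(4,3 \cdot 5 \right)} \left(-3 - 10\right) \left(-4\right) = \left(4 + 3 \cdot 5\right) \left(-3 - 10\right) \left(-4\right) = \left(4 + 15\right) \left(-3 - 10\right) \left(-4\right) = 19 \left(-13\right) \left(-4\right) = \left(-247\right) \left(-4\right) = 988$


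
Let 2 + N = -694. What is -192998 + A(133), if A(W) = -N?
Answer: -192302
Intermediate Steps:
N = -696 (N = -2 - 694 = -696)
A(W) = 696 (A(W) = -1*(-696) = 696)
-192998 + A(133) = -192998 + 696 = -192302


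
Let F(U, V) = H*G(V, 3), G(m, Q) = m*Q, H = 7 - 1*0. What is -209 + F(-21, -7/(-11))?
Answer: -2152/11 ≈ -195.64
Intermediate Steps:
H = 7 (H = 7 + 0 = 7)
G(m, Q) = Q*m
F(U, V) = 21*V (F(U, V) = 7*(3*V) = 21*V)
-209 + F(-21, -7/(-11)) = -209 + 21*(-7/(-11)) = -209 + 21*(-7*(-1/11)) = -209 + 21*(7/11) = -209 + 147/11 = -2152/11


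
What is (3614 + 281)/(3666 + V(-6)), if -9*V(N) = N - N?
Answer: 3895/3666 ≈ 1.0625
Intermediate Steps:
V(N) = 0 (V(N) = -(N - N)/9 = -1/9*0 = 0)
(3614 + 281)/(3666 + V(-6)) = (3614 + 281)/(3666 + 0) = 3895/3666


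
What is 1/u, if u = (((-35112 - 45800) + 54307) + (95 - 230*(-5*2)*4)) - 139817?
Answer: -1/157127 ≈ -6.3643e-6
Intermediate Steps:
u = -157127 (u = ((-80912 + 54307) + (95 - (-2300)*4)) - 139817 = (-26605 + (95 - 230*(-40))) - 139817 = (-26605 + (95 + 9200)) - 139817 = (-26605 + 9295) - 139817 = -17310 - 139817 = -157127)
1/u = 1/(-157127) = -1/157127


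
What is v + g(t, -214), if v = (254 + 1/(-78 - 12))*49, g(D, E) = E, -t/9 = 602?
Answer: 1100831/90 ≈ 12231.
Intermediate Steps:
t = -5418 (t = -9*602 = -5418)
v = 1120091/90 (v = (254 + 1/(-90))*49 = (254 - 1/90)*49 = (22859/90)*49 = 1120091/90 ≈ 12445.)
v + g(t, -214) = 1120091/90 - 214 = 1100831/90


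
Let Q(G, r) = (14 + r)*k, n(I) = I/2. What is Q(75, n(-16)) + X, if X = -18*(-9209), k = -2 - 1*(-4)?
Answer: 165774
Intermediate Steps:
k = 2 (k = -2 + 4 = 2)
n(I) = I/2 (n(I) = I*(½) = I/2)
Q(G, r) = 28 + 2*r (Q(G, r) = (14 + r)*2 = 28 + 2*r)
X = 165762
Q(75, n(-16)) + X = (28 + 2*((½)*(-16))) + 165762 = (28 + 2*(-8)) + 165762 = (28 - 16) + 165762 = 12 + 165762 = 165774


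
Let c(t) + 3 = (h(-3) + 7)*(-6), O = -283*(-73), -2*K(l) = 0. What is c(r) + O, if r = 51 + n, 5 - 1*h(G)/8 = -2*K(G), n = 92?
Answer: 20374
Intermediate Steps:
K(l) = 0 (K(l) = -½*0 = 0)
O = 20659
h(G) = 40 (h(G) = 40 - (-16)*0 = 40 - 8*0 = 40 + 0 = 40)
r = 143 (r = 51 + 92 = 143)
c(t) = -285 (c(t) = -3 + (40 + 7)*(-6) = -3 + 47*(-6) = -3 - 282 = -285)
c(r) + O = -285 + 20659 = 20374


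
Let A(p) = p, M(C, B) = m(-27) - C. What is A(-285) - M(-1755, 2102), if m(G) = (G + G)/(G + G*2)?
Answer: -6122/3 ≈ -2040.7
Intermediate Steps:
m(G) = 2/3 (m(G) = (2*G)/(G + 2*G) = (2*G)/((3*G)) = (2*G)*(1/(3*G)) = 2/3)
M(C, B) = 2/3 - C
A(-285) - M(-1755, 2102) = -285 - (2/3 - 1*(-1755)) = -285 - (2/3 + 1755) = -285 - 1*5267/3 = -285 - 5267/3 = -6122/3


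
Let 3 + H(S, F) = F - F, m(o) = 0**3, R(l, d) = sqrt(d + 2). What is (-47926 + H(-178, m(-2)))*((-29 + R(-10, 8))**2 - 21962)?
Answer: 1011829119 + 2779882*sqrt(10) ≈ 1.0206e+9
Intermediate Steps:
R(l, d) = sqrt(2 + d)
m(o) = 0
H(S, F) = -3 (H(S, F) = -3 + (F - F) = -3 + 0 = -3)
(-47926 + H(-178, m(-2)))*((-29 + R(-10, 8))**2 - 21962) = (-47926 - 3)*((-29 + sqrt(2 + 8))**2 - 21962) = -47929*((-29 + sqrt(10))**2 - 21962) = -47929*(-21962 + (-29 + sqrt(10))**2) = 1052616698 - 47929*(-29 + sqrt(10))**2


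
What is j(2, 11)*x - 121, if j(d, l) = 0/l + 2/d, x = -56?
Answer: -177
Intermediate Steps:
j(d, l) = 2/d (j(d, l) = 0 + 2/d = 2/d)
j(2, 11)*x - 121 = (2/2)*(-56) - 121 = (2*(1/2))*(-56) - 121 = 1*(-56) - 121 = -56 - 121 = -177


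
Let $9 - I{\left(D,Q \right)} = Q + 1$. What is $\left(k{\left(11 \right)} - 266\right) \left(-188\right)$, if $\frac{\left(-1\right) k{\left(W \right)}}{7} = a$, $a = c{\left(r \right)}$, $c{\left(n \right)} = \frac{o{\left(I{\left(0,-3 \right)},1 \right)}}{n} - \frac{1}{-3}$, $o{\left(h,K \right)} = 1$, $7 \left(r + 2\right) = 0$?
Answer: $\frac{149366}{3} \approx 49789.0$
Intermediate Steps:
$r = -2$ ($r = -2 + \frac{1}{7} \cdot 0 = -2 + 0 = -2$)
$I{\left(D,Q \right)} = 8 - Q$ ($I{\left(D,Q \right)} = 9 - \left(Q + 1\right) = 9 - \left(1 + Q\right) = 8 - Q$)
$c{\left(n \right)} = \frac{1}{3} + \frac{1}{n}$ ($c{\left(n \right)} = 1 \frac{1}{n} - \frac{1}{-3} = \frac{1}{n} - - \frac{1}{3} = \frac{1}{n} + \frac{1}{3} = \frac{1}{3} + \frac{1}{n}$)
$a = - \frac{1}{6}$ ($a = \frac{3 - 2}{3 \left(-2\right)} = \frac{1}{3} \left(- \frac{1}{2}\right) 1 = - \frac{1}{6} \approx -0.16667$)
$k{\left(W \right)} = \frac{7}{6}$ ($k{\left(W \right)} = \left(-7\right) \left(- \frac{1}{6}\right) = \frac{7}{6}$)
$\left(k{\left(11 \right)} - 266\right) \left(-188\right) = \left(\frac{7}{6} - 266\right) \left(-188\right) = \left(- \frac{1589}{6}\right) \left(-188\right) = \frac{149366}{3}$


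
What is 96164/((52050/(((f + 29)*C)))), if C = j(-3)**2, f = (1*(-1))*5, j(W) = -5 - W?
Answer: 1538624/8675 ≈ 177.36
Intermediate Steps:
f = -5 (f = -1*5 = -5)
C = 4 (C = (-5 - 1*(-3))**2 = (-5 + 3)**2 = (-2)**2 = 4)
96164/((52050/(((f + 29)*C)))) = 96164/((52050/(((-5 + 29)*4)))) = 96164/((52050/((24*4)))) = 96164/((52050/96)) = 96164/((52050*(1/96))) = 96164/(8675/16) = 96164*(16/8675) = 1538624/8675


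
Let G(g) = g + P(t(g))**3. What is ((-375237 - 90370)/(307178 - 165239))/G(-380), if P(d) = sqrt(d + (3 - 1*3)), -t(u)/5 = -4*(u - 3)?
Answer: 8846533/3189761368356780 - 178327481*I*sqrt(1915)/1594880684178390 ≈ 2.7734e-9 - 4.893e-6*I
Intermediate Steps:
t(u) = -60 + 20*u (t(u) = -(-20)*(u - 3) = -(-20)*(-3 + u) = -5*(12 - 4*u) = -60 + 20*u)
P(d) = sqrt(d) (P(d) = sqrt(d + (3 - 3)) = sqrt(d + 0) = sqrt(d))
G(g) = g + (-60 + 20*g)**(3/2) (G(g) = g + (sqrt(-60 + 20*g))**3 = g + (-60 + 20*g)**(3/2))
((-375237 - 90370)/(307178 - 165239))/G(-380) = ((-375237 - 90370)/(307178 - 165239))/(-380 + 40*sqrt(5)*(-3 - 380)**(3/2)) = (-465607/141939)/(-380 + 40*sqrt(5)*(-383)**(3/2)) = (-465607*1/141939)/(-380 + 40*sqrt(5)*(-383*I*sqrt(383))) = -465607/(141939*(-380 - 15320*I*sqrt(1915)))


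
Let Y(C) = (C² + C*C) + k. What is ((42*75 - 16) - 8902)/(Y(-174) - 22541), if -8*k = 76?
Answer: -11536/76003 ≈ -0.15178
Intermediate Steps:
k = -19/2 (k = -⅛*76 = -19/2 ≈ -9.5000)
Y(C) = -19/2 + 2*C² (Y(C) = (C² + C*C) - 19/2 = (C² + C²) - 19/2 = 2*C² - 19/2 = -19/2 + 2*C²)
((42*75 - 16) - 8902)/(Y(-174) - 22541) = ((42*75 - 16) - 8902)/((-19/2 + 2*(-174)²) - 22541) = ((3150 - 16) - 8902)/((-19/2 + 2*30276) - 22541) = (3134 - 8902)/((-19/2 + 60552) - 22541) = -5768/(121085/2 - 22541) = -5768/76003/2 = -5768*2/76003 = -11536/76003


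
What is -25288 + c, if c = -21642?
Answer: -46930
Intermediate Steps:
-25288 + c = -25288 - 21642 = -46930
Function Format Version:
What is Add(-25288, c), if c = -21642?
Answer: -46930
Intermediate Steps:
Add(-25288, c) = Add(-25288, -21642) = -46930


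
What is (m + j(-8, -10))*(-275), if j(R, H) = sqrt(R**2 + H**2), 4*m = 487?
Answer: -133925/4 - 550*sqrt(41) ≈ -37003.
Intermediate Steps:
m = 487/4 (m = (1/4)*487 = 487/4 ≈ 121.75)
j(R, H) = sqrt(H**2 + R**2)
(m + j(-8, -10))*(-275) = (487/4 + sqrt((-10)**2 + (-8)**2))*(-275) = (487/4 + sqrt(100 + 64))*(-275) = (487/4 + sqrt(164))*(-275) = (487/4 + 2*sqrt(41))*(-275) = -133925/4 - 550*sqrt(41)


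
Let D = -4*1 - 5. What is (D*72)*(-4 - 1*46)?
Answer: 32400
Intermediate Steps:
D = -9 (D = -4 - 5 = -9)
(D*72)*(-4 - 1*46) = (-9*72)*(-4 - 1*46) = -648*(-4 - 46) = -648*(-50) = 32400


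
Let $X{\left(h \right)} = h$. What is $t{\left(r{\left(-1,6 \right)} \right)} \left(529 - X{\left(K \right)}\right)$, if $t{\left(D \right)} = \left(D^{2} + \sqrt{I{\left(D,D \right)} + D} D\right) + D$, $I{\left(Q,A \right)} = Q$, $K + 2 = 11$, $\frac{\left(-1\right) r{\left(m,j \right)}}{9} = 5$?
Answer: $1029600 - 70200 i \sqrt{10} \approx 1.0296 \cdot 10^{6} - 2.2199 \cdot 10^{5} i$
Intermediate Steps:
$r{\left(m,j \right)} = -45$ ($r{\left(m,j \right)} = \left(-9\right) 5 = -45$)
$K = 9$ ($K = -2 + 11 = 9$)
$t{\left(D \right)} = D + D^{2} + \sqrt{2} D^{\frac{3}{2}}$ ($t{\left(D \right)} = \left(D^{2} + \sqrt{D + D} D\right) + D = \left(D^{2} + \sqrt{2 D} D\right) + D = \left(D^{2} + \sqrt{2} \sqrt{D} D\right) + D = \left(D^{2} + \sqrt{2} D^{\frac{3}{2}}\right) + D = D + D^{2} + \sqrt{2} D^{\frac{3}{2}}$)
$t{\left(r{\left(-1,6 \right)} \right)} \left(529 - X{\left(K \right)}\right) = - 45 \left(1 - 45 + \sqrt{2} \sqrt{-45}\right) \left(529 - 9\right) = - 45 \left(1 - 45 + \sqrt{2} \cdot 3 i \sqrt{5}\right) \left(529 - 9\right) = - 45 \left(1 - 45 + 3 i \sqrt{10}\right) 520 = - 45 \left(-44 + 3 i \sqrt{10}\right) 520 = \left(1980 - 135 i \sqrt{10}\right) 520 = 1029600 - 70200 i \sqrt{10}$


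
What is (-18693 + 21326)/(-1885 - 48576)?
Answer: -2633/50461 ≈ -0.052179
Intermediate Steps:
(-18693 + 21326)/(-1885 - 48576) = 2633/(-50461) = 2633*(-1/50461) = -2633/50461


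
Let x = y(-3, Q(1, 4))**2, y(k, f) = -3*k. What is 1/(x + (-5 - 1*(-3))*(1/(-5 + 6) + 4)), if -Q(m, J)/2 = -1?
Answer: 1/71 ≈ 0.014085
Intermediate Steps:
Q(m, J) = 2 (Q(m, J) = -2*(-1) = 2)
x = 81 (x = (-3*(-3))**2 = 9**2 = 81)
1/(x + (-5 - 1*(-3))*(1/(-5 + 6) + 4)) = 1/(81 + (-5 - 1*(-3))*(1/(-5 + 6) + 4)) = 1/(81 + (-5 + 3)*(1/1 + 4)) = 1/(81 - 2*(1 + 4)) = 1/(81 - 2*5) = 1/(81 - 10) = 1/71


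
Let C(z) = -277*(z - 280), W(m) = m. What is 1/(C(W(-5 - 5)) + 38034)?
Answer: 1/118364 ≈ 8.4485e-6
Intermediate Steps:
C(z) = 77560 - 277*z (C(z) = -277*(-280 + z) = 77560 - 277*z)
1/(C(W(-5 - 5)) + 38034) = 1/((77560 - 277*(-5 - 5)) + 38034) = 1/((77560 - 277*(-10)) + 38034) = 1/((77560 + 2770) + 38034) = 1/(80330 + 38034) = 1/118364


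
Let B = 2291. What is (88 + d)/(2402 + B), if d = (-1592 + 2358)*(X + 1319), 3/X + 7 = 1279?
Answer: 214214087/994916 ≈ 215.31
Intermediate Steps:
X = 1/424 (X = 3/(-7 + 1279) = 3/1272 = 3*(1/1272) = 1/424 ≈ 0.0023585)
d = 214195431/212 (d = (-1592 + 2358)*(1/424 + 1319) = 766*(559257/424) = 214195431/212 ≈ 1.0104e+6)
(88 + d)/(2402 + B) = (88 + 214195431/212)/(2402 + 2291) = (214214087/212)/4693 = (214214087/212)*(1/4693) = 214214087/994916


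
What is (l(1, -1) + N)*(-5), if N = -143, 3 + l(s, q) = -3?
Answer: 745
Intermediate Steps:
l(s, q) = -6 (l(s, q) = -3 - 3 = -6)
(l(1, -1) + N)*(-5) = (-6 - 143)*(-5) = -149*(-5) = 745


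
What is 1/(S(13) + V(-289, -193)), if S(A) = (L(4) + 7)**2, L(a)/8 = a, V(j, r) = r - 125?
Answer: 1/1203 ≈ 0.00083125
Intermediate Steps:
V(j, r) = -125 + r
L(a) = 8*a
S(A) = 1521 (S(A) = (8*4 + 7)**2 = (32 + 7)**2 = 39**2 = 1521)
1/(S(13) + V(-289, -193)) = 1/(1521 + (-125 - 193)) = 1/(1521 - 318) = 1/1203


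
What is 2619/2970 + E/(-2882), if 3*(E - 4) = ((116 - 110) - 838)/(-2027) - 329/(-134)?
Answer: 3444720281/3914015380 ≈ 0.88010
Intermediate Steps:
E = 1345929/271618 (E = 4 + (((116 - 110) - 838)/(-2027) - 329/(-134))/3 = 4 + ((6 - 838)*(-1/2027) - 329*(-1/134))/3 = 4 + (-832*(-1/2027) + 329/134)/3 = 4 + (832/2027 + 329/134)/3 = 4 + (⅓)*(778371/271618) = 4 + 259457/271618 = 1345929/271618 ≈ 4.9552)
2619/2970 + E/(-2882) = 2619/2970 + (1345929/271618)/(-2882) = 2619*(1/2970) + (1345929/271618)*(-1/2882) = 97/110 - 1345929/782803076 = 3444720281/3914015380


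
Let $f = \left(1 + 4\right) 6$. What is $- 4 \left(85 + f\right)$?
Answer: $-460$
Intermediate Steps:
$f = 30$ ($f = 5 \cdot 6 = 30$)
$- 4 \left(85 + f\right) = - 4 \left(85 + 30\right) = \left(-4\right) 115 = -460$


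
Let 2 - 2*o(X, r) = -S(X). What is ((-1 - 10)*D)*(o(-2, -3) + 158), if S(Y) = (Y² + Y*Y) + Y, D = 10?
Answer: -17820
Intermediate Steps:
S(Y) = Y + 2*Y² (S(Y) = (Y² + Y²) + Y = 2*Y² + Y = Y + 2*Y²)
o(X, r) = 1 + X*(1 + 2*X)/2 (o(X, r) = 1 - (-1)*X*(1 + 2*X)/2 = 1 + X*(1 + 2*X)/2)
((-1 - 10)*D)*(o(-2, -3) + 158) = ((-1 - 10)*10)*((1 + (-2)² + (½)*(-2)) + 158) = (-11*10)*((1 + 4 - 1) + 158) = -110*(4 + 158) = -110*162 = -17820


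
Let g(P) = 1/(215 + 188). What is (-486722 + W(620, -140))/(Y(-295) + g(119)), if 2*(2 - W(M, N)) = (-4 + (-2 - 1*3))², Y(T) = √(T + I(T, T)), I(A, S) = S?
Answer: -130776321/63880874 + 52702857363*I*√590/63880874 ≈ -2.0472 + 20040.0*I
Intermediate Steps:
Y(T) = √2*√T (Y(T) = √(T + T) = √(2*T) = √2*√T)
g(P) = 1/403
W(M, N) = -77/2 (W(M, N) = 2 - (-4 + (-2 - 1*3))²/2 = 2 - (-4 + (-2 - 3))²/2 = 2 - (-4 - 5)²/2 = 2 - ½*(-9)² = 2 - ½*81 = 2 - 81/2 = -77/2)
(-486722 + W(620, -140))/(Y(-295) + g(119)) = (-486722 - 77/2)/(√2*√(-295) + 1/403) = -973521/(2*(√2*(I*√295) + 1/403)) = -973521/(2*(I*√590 + 1/403)) = -973521/(2*(1/403 + I*√590))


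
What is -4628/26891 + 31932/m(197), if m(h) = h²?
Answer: 679075360/1043612819 ≈ 0.65070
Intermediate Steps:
-4628/26891 + 31932/m(197) = -4628/26891 + 31932/(197²) = -4628*1/26891 + 31932/38809 = -4628/26891 + 31932*(1/38809) = -4628/26891 + 31932/38809 = 679075360/1043612819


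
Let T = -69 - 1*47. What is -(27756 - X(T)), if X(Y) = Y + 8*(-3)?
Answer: -27896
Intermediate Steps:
T = -116 (T = -69 - 47 = -116)
X(Y) = -24 + Y (X(Y) = Y - 24 = -24 + Y)
-(27756 - X(T)) = -(27756 - (-24 - 116)) = -(27756 - 1*(-140)) = -(27756 + 140) = -1*27896 = -27896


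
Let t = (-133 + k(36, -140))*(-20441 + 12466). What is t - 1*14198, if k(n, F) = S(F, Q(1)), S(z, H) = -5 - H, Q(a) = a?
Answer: 1094327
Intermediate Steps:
k(n, F) = -6 (k(n, F) = -5 - 1*1 = -5 - 1 = -6)
t = 1108525 (t = (-133 - 6)*(-20441 + 12466) = -139*(-7975) = 1108525)
t - 1*14198 = 1108525 - 1*14198 = 1108525 - 14198 = 1094327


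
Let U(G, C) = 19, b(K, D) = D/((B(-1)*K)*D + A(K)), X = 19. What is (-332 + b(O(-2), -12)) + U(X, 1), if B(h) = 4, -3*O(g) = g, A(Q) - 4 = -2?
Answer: -1563/5 ≈ -312.60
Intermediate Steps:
A(Q) = 2 (A(Q) = 4 - 2 = 2)
O(g) = -g/3
b(K, D) = D/(2 + 4*D*K) (b(K, D) = D/((4*K)*D + 2) = D/(4*D*K + 2) = D/(2 + 4*D*K))
(-332 + b(O(-2), -12)) + U(X, 1) = (-332 + (½)*(-12)/(1 + 2*(-12)*(-⅓*(-2)))) + 19 = (-332 + (½)*(-12)/(1 + 2*(-12)*(⅔))) + 19 = (-332 + (½)*(-12)/(1 - 16)) + 19 = (-332 + (½)*(-12)/(-15)) + 19 = (-332 + (½)*(-12)*(-1/15)) + 19 = (-332 + ⅖) + 19 = -1658/5 + 19 = -1563/5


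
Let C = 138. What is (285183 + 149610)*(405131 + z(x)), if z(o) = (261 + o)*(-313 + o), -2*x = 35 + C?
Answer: 583350028689/4 ≈ 1.4584e+11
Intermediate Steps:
x = -173/2 (x = -(35 + 138)/2 = -½*173 = -173/2 ≈ -86.500)
z(o) = (-313 + o)*(261 + o)
(285183 + 149610)*(405131 + z(x)) = (285183 + 149610)*(405131 + (-81693 + (-173/2)² - 52*(-173/2))) = 434793*(405131 + (-81693 + 29929/4 + 4498)) = 434793*(405131 - 278851/4) = 434793*(1341673/4) = 583350028689/4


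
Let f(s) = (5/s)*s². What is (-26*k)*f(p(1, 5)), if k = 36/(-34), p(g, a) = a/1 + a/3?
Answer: 15600/17 ≈ 917.65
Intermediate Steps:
p(g, a) = 4*a/3 (p(g, a) = a*1 + a*(⅓) = a + a/3 = 4*a/3)
f(s) = 5*s
k = -18/17 (k = 36*(-1/34) = -18/17 ≈ -1.0588)
(-26*k)*f(p(1, 5)) = (-26*(-18/17))*(5*((4/3)*5)) = 468*(5*(20/3))/17 = (468/17)*(100/3) = 15600/17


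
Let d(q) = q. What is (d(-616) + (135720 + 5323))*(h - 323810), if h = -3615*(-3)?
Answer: -43948736055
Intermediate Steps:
h = 10845
(d(-616) + (135720 + 5323))*(h - 323810) = (-616 + (135720 + 5323))*(10845 - 323810) = (-616 + 141043)*(-312965) = 140427*(-312965) = -43948736055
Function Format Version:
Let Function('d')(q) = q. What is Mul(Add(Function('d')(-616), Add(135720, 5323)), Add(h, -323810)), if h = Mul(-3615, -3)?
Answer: -43948736055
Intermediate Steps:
h = 10845
Mul(Add(Function('d')(-616), Add(135720, 5323)), Add(h, -323810)) = Mul(Add(-616, Add(135720, 5323)), Add(10845, -323810)) = Mul(Add(-616, 141043), -312965) = Mul(140427, -312965) = -43948736055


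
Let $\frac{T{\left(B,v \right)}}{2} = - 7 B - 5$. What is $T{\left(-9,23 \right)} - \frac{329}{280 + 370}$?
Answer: $\frac{75071}{650} \approx 115.49$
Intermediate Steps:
$T{\left(B,v \right)} = -10 - 14 B$ ($T{\left(B,v \right)} = 2 \left(- 7 B - 5\right) = 2 \left(-5 - 7 B\right) = -10 - 14 B$)
$T{\left(-9,23 \right)} - \frac{329}{280 + 370} = \left(-10 - -126\right) - \frac{329}{280 + 370} = \left(-10 + 126\right) - \frac{329}{650} = 116 - \frac{329}{650} = \frac{75071}{650}$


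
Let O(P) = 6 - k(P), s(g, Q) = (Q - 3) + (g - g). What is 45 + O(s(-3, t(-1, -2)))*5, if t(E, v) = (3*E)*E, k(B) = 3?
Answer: 60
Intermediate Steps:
t(E, v) = 3*E²
s(g, Q) = -3 + Q (s(g, Q) = (-3 + Q) + 0 = -3 + Q)
O(P) = 3 (O(P) = 6 - 1*3 = 6 - 3 = 3)
45 + O(s(-3, t(-1, -2)))*5 = 45 + 3*5 = 45 + 15 = 60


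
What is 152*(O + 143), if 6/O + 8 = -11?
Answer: 21688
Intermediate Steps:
O = -6/19 (O = 6/(-8 - 11) = 6/(-19) = 6*(-1/19) = -6/19 ≈ -0.31579)
152*(O + 143) = 152*(-6/19 + 143) = 152*(2711/19) = 21688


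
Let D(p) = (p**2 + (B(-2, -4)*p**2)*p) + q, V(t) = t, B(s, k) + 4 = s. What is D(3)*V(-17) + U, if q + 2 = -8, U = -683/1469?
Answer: 4069916/1469 ≈ 2770.5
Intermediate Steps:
B(s, k) = -4 + s
U = -683/1469 (U = -683*1/1469 = -683/1469 ≈ -0.46494)
q = -10 (q = -2 - 8 = -10)
D(p) = -10 + p**2 - 6*p**3 (D(p) = (p**2 + ((-4 - 2)*p**2)*p) - 10 = (p**2 + (-6*p**2)*p) - 10 = (p**2 - 6*p**3) - 10 = -10 + p**2 - 6*p**3)
D(3)*V(-17) + U = (-10 + 3**2 - 6*3**3)*(-17) - 683/1469 = (-10 + 9 - 6*27)*(-17) - 683/1469 = (-10 + 9 - 162)*(-17) - 683/1469 = -163*(-17) - 683/1469 = 2771 - 683/1469 = 4069916/1469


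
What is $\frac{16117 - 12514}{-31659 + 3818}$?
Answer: $- \frac{3603}{27841} \approx -0.12941$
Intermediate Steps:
$\frac{16117 - 12514}{-31659 + 3818} = \frac{3603}{-27841} = 3603 \left(- \frac{1}{27841}\right) = - \frac{3603}{27841}$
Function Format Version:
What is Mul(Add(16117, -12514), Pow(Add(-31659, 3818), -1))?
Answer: Rational(-3603, 27841) ≈ -0.12941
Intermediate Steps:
Mul(Add(16117, -12514), Pow(Add(-31659, 3818), -1)) = Mul(3603, Pow(-27841, -1)) = Mul(3603, Rational(-1, 27841)) = Rational(-3603, 27841)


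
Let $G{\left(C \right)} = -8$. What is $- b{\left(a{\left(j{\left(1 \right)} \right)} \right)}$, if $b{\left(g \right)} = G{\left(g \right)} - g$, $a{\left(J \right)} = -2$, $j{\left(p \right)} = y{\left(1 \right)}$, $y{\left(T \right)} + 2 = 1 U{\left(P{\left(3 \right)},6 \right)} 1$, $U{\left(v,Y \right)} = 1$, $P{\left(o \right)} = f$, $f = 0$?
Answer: $6$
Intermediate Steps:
$P{\left(o \right)} = 0$
$y{\left(T \right)} = -1$ ($y{\left(T \right)} = -2 + 1 \cdot 1 \cdot 1 = -2 + 1 \cdot 1 = -2 + 1 = -1$)
$j{\left(p \right)} = -1$
$b{\left(g \right)} = -8 - g$
$- b{\left(a{\left(j{\left(1 \right)} \right)} \right)} = - (-8 - -2) = - (-8 + 2) = \left(-1\right) \left(-6\right) = 6$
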